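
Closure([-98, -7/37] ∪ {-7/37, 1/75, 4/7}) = [-98, -7/37] ∪ {1/75, 4/7}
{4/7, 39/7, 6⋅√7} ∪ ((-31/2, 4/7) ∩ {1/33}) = {1/33, 4/7, 39/7, 6⋅√7}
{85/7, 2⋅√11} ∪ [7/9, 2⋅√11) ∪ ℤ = ℤ ∪ [7/9, 2⋅√11] ∪ {85/7}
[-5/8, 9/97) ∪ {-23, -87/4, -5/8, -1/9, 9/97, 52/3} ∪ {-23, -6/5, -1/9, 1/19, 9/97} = {-23, -87/4, -6/5, 52/3} ∪ [-5/8, 9/97]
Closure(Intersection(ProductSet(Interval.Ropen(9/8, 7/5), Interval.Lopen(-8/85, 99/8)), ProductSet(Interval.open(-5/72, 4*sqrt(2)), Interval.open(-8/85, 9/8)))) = Union(ProductSet({9/8, 7/5}, Interval(-8/85, 9/8)), ProductSet(Interval(9/8, 7/5), {-8/85, 9/8}), ProductSet(Interval.Ropen(9/8, 7/5), Interval.open(-8/85, 9/8)))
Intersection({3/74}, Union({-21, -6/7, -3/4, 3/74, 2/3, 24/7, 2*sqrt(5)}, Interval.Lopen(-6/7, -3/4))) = {3/74}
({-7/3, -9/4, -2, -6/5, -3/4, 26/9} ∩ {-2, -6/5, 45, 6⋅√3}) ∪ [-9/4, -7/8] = [-9/4, -7/8]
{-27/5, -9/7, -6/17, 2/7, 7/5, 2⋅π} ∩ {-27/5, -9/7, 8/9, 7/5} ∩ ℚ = {-27/5, -9/7, 7/5}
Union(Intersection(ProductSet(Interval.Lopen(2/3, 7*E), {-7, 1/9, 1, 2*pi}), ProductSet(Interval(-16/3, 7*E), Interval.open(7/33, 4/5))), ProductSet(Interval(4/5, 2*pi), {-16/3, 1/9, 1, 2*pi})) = ProductSet(Interval(4/5, 2*pi), {-16/3, 1/9, 1, 2*pi})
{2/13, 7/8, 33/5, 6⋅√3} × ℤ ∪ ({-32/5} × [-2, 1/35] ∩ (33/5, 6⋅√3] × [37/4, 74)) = {2/13, 7/8, 33/5, 6⋅√3} × ℤ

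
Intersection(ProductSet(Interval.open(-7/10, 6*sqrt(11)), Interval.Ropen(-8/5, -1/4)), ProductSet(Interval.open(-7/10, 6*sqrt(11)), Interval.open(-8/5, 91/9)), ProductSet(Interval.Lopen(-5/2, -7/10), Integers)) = EmptySet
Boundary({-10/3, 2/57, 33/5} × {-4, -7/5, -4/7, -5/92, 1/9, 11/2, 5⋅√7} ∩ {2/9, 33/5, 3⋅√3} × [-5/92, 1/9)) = {33/5} × {-5/92}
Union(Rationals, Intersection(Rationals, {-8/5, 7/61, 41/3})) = Rationals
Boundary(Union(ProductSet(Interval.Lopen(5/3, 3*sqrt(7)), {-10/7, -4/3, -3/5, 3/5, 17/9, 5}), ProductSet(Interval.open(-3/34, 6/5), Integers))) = Union(ProductSet(Interval(-3/34, 6/5), Integers), ProductSet(Interval(5/3, 3*sqrt(7)), {-10/7, -4/3, -3/5, 3/5, 17/9, 5}))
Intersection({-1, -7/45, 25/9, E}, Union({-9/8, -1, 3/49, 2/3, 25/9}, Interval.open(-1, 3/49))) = {-1, -7/45, 25/9}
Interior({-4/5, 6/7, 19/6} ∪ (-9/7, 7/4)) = (-9/7, 7/4)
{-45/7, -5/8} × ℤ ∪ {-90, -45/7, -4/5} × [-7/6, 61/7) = ({-45/7, -5/8} × ℤ) ∪ ({-90, -45/7, -4/5} × [-7/6, 61/7))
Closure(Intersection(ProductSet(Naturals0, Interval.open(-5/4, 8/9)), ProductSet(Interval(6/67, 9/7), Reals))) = ProductSet(Range(1, 2, 1), Interval(-5/4, 8/9))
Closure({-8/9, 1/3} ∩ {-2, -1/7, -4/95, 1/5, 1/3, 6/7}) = {1/3}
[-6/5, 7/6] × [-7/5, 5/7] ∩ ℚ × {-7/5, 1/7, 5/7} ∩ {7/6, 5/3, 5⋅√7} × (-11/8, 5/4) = {7/6} × {1/7, 5/7}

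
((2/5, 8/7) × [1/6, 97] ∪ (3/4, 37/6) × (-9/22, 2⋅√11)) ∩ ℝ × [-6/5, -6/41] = (3/4, 37/6) × (-9/22, -6/41]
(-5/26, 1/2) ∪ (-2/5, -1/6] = (-2/5, 1/2)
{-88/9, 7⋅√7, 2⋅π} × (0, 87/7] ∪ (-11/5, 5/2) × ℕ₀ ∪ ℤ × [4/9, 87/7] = (ℤ × [4/9, 87/7]) ∪ ((-11/5, 5/2) × ℕ₀) ∪ ({-88/9, 7⋅√7, 2⋅π} × (0, 87/7])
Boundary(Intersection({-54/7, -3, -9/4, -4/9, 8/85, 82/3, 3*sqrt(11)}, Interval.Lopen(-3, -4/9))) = {-9/4, -4/9}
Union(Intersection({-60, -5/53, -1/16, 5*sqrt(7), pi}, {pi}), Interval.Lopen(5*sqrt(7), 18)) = Union({pi}, Interval.Lopen(5*sqrt(7), 18))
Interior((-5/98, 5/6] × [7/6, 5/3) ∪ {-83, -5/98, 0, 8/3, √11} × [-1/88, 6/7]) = (-5/98, 5/6) × (7/6, 5/3)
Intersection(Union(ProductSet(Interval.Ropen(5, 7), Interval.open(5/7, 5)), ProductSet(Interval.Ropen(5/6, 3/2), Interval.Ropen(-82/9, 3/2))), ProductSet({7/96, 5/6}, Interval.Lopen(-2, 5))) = ProductSet({5/6}, Interval.open(-2, 3/2))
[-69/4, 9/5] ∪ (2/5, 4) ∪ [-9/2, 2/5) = [-69/4, 4)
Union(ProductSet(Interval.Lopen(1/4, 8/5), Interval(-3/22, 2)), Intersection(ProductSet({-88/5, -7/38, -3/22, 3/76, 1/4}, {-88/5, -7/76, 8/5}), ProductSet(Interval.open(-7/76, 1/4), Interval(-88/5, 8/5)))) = Union(ProductSet({3/76}, {-88/5, -7/76, 8/5}), ProductSet(Interval.Lopen(1/4, 8/5), Interval(-3/22, 2)))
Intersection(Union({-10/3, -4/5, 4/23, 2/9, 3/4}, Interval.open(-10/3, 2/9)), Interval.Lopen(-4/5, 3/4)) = Union({3/4}, Interval.Lopen(-4/5, 2/9))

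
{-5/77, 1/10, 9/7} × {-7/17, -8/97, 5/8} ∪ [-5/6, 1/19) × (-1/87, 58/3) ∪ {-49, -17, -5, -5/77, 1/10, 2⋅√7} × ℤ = ({-5/77, 1/10, 9/7} × {-7/17, -8/97, 5/8}) ∪ ([-5/6, 1/19) × (-1/87, 58/3)) ∪ ({-49, -17, -5, -5/77, 1/10, 2⋅√7} × ℤ)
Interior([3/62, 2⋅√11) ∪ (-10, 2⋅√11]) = (-10, 2⋅√11)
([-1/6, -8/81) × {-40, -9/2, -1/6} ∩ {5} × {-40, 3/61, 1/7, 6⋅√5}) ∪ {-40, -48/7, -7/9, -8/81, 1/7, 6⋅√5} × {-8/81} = {-40, -48/7, -7/9, -8/81, 1/7, 6⋅√5} × {-8/81}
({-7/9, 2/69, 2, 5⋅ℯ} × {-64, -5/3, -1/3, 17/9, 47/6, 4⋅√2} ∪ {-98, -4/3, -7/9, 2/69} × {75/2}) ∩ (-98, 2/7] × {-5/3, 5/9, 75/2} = ({-7/9, 2/69} × {-5/3}) ∪ ({-4/3, -7/9, 2/69} × {75/2})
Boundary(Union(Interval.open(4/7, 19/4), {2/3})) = {4/7, 19/4}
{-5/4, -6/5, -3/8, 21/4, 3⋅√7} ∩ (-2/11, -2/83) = ∅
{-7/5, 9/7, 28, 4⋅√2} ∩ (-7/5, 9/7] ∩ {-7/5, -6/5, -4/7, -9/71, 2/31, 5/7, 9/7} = {9/7}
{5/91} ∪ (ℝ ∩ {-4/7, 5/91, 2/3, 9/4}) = {-4/7, 5/91, 2/3, 9/4}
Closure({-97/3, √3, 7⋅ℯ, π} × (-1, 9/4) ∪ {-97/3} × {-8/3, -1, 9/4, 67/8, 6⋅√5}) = ({-97/3} × {-8/3, -1, 9/4, 67/8, 6⋅√5}) ∪ ({-97/3, √3, 7⋅ℯ, π} × [-1, 9/4])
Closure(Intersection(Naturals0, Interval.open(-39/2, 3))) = Range(0, 3, 1)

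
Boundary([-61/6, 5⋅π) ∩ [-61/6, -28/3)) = {-61/6, -28/3}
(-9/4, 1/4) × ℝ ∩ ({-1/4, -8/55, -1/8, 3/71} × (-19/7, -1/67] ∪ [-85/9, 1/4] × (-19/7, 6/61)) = (-9/4, 1/4) × (-19/7, 6/61)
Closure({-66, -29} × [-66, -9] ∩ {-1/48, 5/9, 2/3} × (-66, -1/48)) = ∅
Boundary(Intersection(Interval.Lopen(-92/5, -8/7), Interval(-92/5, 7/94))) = {-92/5, -8/7}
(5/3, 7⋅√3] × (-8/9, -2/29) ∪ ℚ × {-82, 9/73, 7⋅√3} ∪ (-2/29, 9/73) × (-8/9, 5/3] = (ℚ × {-82, 9/73, 7⋅√3}) ∪ ((-2/29, 9/73) × (-8/9, 5/3]) ∪ ((5/3, 7⋅√3] × (-8/9, -2/29))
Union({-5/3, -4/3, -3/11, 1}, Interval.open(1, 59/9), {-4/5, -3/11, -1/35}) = Union({-5/3, -4/3, -4/5, -3/11, -1/35}, Interval.Ropen(1, 59/9))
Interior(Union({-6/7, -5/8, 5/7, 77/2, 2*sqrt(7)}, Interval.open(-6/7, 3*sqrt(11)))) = Interval.open(-6/7, 3*sqrt(11))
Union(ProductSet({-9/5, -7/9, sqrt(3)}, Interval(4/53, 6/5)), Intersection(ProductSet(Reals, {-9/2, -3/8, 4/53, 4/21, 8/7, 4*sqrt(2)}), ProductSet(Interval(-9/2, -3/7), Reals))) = Union(ProductSet({-9/5, -7/9, sqrt(3)}, Interval(4/53, 6/5)), ProductSet(Interval(-9/2, -3/7), {-9/2, -3/8, 4/53, 4/21, 8/7, 4*sqrt(2)}))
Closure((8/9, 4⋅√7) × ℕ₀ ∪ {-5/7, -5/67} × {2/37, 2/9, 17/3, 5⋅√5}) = ([8/9, 4⋅√7] × ℕ₀) ∪ ({-5/7, -5/67} × {2/37, 2/9, 17/3, 5⋅√5})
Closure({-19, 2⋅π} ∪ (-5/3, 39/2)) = {-19} ∪ [-5/3, 39/2]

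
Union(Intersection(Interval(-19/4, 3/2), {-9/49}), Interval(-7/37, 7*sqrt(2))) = Interval(-7/37, 7*sqrt(2))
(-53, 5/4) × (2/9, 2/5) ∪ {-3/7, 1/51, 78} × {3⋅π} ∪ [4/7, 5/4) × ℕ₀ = ([4/7, 5/4) × ℕ₀) ∪ ({-3/7, 1/51, 78} × {3⋅π}) ∪ ((-53, 5/4) × (2/9, 2/5))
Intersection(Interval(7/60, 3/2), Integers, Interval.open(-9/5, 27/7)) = Range(1, 2, 1)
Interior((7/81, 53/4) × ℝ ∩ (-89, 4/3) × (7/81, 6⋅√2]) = (7/81, 4/3) × (7/81, 6⋅√2)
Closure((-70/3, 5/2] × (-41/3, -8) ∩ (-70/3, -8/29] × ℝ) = ({-70/3, -8/29} × [-41/3, -8]) ∪ ([-70/3, -8/29] × {-41/3, -8}) ∪ ((-70/3, -8/29] × (-41/3, -8))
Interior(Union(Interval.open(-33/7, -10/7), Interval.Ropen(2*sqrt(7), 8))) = Union(Interval.open(-33/7, -10/7), Interval.open(2*sqrt(7), 8))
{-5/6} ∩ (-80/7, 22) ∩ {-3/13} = ∅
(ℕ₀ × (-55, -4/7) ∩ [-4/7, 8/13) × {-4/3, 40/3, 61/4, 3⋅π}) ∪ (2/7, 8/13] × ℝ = ((2/7, 8/13] × ℝ) ∪ ({0} × {-4/3})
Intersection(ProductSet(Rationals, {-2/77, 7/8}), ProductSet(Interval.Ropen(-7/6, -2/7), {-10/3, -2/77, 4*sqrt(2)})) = ProductSet(Intersection(Interval.Ropen(-7/6, -2/7), Rationals), {-2/77})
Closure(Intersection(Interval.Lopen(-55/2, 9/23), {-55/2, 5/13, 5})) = {5/13}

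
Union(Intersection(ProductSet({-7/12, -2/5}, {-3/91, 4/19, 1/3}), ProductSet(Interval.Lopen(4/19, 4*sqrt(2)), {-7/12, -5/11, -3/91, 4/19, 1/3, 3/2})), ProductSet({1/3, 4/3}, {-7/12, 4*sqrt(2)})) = ProductSet({1/3, 4/3}, {-7/12, 4*sqrt(2)})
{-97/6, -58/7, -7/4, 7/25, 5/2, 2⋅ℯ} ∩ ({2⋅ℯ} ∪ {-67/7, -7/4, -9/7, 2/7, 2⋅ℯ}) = {-7/4, 2⋅ℯ}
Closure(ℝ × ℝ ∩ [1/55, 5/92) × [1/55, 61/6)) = ({1/55, 5/92} × [1/55, 61/6]) ∪ ([1/55, 5/92] × {1/55, 61/6}) ∪ ([1/55, 5/92) × [1/55, 61/6))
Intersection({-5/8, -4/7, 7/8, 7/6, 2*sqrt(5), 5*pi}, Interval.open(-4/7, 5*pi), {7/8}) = {7/8}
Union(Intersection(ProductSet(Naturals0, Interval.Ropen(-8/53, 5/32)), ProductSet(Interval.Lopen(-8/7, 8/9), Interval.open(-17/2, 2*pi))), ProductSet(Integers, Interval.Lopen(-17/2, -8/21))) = Union(ProductSet(Integers, Interval.Lopen(-17/2, -8/21)), ProductSet(Range(0, 1, 1), Interval.Ropen(-8/53, 5/32)))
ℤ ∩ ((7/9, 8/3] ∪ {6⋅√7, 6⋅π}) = {1, 2}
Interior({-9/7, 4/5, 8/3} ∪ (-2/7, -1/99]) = (-2/7, -1/99)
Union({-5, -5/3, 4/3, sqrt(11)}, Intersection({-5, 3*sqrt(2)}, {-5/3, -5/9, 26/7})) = {-5, -5/3, 4/3, sqrt(11)}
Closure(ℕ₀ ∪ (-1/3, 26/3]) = [-1/3, 26/3] ∪ ℕ₀ ∪ (ℕ₀ \ (-1/3, 26/3))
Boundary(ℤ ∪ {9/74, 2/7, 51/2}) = ℤ ∪ {9/74, 2/7, 51/2}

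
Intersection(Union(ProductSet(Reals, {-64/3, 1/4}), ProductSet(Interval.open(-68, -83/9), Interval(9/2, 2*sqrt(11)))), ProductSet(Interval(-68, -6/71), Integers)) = ProductSet(Interval.open(-68, -83/9), Range(5, 7, 1))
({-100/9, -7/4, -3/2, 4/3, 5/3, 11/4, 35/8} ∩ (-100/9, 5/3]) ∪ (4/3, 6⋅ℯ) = {-7/4, -3/2} ∪ [4/3, 6⋅ℯ)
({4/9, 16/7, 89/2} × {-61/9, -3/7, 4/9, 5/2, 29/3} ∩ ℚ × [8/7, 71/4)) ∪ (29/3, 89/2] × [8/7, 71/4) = ({4/9, 16/7, 89/2} × {5/2, 29/3}) ∪ ((29/3, 89/2] × [8/7, 71/4))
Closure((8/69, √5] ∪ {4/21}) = [8/69, √5]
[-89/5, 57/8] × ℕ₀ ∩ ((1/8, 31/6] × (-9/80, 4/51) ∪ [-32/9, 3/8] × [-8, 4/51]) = [-32/9, 31/6] × {0}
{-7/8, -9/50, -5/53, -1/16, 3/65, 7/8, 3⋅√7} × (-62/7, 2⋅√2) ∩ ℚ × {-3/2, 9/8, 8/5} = {-7/8, -9/50, -5/53, -1/16, 3/65, 7/8} × {-3/2, 9/8, 8/5}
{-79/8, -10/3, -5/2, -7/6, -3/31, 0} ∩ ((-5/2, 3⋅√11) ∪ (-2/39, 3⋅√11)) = {-7/6, -3/31, 0}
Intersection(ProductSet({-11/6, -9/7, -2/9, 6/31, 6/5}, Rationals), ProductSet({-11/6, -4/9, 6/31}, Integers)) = ProductSet({-11/6, 6/31}, Integers)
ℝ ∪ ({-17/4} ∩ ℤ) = ℝ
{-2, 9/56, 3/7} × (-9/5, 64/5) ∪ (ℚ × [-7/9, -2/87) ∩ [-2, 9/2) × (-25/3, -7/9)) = {-2, 9/56, 3/7} × (-9/5, 64/5)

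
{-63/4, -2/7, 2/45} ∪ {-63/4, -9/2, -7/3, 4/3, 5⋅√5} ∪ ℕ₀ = {-63/4, -9/2, -7/3, -2/7, 2/45, 4/3, 5⋅√5} ∪ ℕ₀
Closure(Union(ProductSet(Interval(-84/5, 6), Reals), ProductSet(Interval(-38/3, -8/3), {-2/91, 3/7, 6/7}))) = ProductSet(Interval(-84/5, 6), Reals)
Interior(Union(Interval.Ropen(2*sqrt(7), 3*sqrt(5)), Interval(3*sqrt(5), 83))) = Interval.open(2*sqrt(7), 83)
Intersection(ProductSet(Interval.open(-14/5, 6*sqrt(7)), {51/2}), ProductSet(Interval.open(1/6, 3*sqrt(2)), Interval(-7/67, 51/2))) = ProductSet(Interval.open(1/6, 3*sqrt(2)), {51/2})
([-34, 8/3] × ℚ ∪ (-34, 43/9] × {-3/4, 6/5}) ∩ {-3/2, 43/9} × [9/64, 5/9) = {-3/2} × (ℚ ∩ [9/64, 5/9))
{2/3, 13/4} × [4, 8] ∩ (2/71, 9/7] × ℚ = {2/3} × (ℚ ∩ [4, 8])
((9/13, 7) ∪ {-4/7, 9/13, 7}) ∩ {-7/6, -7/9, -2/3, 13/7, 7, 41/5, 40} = {13/7, 7}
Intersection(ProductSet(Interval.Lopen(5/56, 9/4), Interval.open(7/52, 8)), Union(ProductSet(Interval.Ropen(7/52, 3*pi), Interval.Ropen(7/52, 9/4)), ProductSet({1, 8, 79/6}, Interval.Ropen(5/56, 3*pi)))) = Union(ProductSet({1}, Interval.open(7/52, 8)), ProductSet(Interval(7/52, 9/4), Interval.open(7/52, 9/4)))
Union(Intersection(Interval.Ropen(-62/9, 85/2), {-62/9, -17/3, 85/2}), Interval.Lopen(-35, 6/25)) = Interval.Lopen(-35, 6/25)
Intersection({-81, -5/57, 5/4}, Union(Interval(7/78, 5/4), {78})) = {5/4}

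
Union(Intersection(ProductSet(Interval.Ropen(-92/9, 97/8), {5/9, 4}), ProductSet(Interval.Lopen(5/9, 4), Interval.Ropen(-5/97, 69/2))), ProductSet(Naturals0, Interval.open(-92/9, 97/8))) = Union(ProductSet(Interval.Lopen(5/9, 4), {5/9, 4}), ProductSet(Naturals0, Interval.open(-92/9, 97/8)))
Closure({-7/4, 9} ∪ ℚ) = ℝ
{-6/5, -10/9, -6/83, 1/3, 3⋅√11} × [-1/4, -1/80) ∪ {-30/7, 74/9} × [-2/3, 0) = ({-30/7, 74/9} × [-2/3, 0)) ∪ ({-6/5, -10/9, -6/83, 1/3, 3⋅√11} × [-1/4, -1/80))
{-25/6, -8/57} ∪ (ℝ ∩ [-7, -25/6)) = [-7, -25/6] ∪ {-8/57}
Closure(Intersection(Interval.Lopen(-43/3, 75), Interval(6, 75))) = Interval(6, 75)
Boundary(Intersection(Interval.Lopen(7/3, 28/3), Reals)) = {7/3, 28/3}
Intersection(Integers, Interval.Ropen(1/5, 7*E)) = Range(1, 20, 1)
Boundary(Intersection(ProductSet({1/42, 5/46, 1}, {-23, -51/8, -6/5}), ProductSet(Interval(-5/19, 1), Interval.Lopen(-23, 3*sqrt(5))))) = ProductSet({1/42, 5/46, 1}, {-51/8, -6/5})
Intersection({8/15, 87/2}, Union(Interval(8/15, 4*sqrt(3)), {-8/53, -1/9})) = {8/15}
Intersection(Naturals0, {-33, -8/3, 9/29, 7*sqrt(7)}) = EmptySet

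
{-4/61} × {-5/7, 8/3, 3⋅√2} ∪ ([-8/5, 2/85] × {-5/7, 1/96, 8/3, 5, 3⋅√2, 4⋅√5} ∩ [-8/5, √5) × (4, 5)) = ({-4/61} × {-5/7, 8/3, 3⋅√2}) ∪ ([-8/5, 2/85] × {3⋅√2})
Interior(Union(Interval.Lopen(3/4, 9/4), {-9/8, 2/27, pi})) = Interval.open(3/4, 9/4)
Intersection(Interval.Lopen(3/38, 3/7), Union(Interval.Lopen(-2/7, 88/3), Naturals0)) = Interval.Lopen(3/38, 3/7)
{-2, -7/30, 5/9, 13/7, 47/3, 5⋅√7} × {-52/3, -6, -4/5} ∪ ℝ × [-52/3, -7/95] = ℝ × [-52/3, -7/95]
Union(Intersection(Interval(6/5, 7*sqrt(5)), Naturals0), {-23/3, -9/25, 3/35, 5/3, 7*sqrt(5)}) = Union({-23/3, -9/25, 3/35, 5/3, 7*sqrt(5)}, Range(2, 16, 1))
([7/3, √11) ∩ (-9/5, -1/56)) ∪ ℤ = ℤ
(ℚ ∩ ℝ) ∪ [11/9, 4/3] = ℚ ∪ [11/9, 4/3]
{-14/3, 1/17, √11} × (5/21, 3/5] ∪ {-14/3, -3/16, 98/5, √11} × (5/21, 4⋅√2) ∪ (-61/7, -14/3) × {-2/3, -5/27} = ((-61/7, -14/3) × {-2/3, -5/27}) ∪ ({-14/3, 1/17, √11} × (5/21, 3/5]) ∪ ({-14/3, -3/16, 98/5, √11} × (5/21, 4⋅√2))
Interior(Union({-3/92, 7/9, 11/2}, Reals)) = Reals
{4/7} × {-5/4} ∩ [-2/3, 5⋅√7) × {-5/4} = {4/7} × {-5/4}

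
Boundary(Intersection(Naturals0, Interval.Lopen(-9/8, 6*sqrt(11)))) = Range(0, 20, 1)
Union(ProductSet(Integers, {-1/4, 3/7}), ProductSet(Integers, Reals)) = ProductSet(Integers, Reals)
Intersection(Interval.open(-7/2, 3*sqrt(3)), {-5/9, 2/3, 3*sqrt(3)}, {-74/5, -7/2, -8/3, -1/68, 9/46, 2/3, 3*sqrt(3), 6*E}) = {2/3}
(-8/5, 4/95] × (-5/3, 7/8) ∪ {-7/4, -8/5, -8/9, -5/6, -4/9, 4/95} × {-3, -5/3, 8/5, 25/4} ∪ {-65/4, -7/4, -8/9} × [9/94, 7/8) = ({-65/4, -7/4, -8/9} × [9/94, 7/8)) ∪ ((-8/5, 4/95] × (-5/3, 7/8)) ∪ ({-7/4, -8/5, -8/9, -5/6, -4/9, 4/95} × {-3, -5/3, 8/5, 25/4})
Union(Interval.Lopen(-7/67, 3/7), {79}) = Union({79}, Interval.Lopen(-7/67, 3/7))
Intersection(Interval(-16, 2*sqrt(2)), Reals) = Interval(-16, 2*sqrt(2))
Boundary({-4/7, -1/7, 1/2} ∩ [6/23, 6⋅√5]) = {1/2}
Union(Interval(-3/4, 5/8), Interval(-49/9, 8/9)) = Interval(-49/9, 8/9)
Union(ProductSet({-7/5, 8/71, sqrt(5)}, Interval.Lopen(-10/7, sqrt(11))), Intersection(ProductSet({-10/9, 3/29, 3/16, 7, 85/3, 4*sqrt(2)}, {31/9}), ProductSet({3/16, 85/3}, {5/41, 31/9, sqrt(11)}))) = Union(ProductSet({3/16, 85/3}, {31/9}), ProductSet({-7/5, 8/71, sqrt(5)}, Interval.Lopen(-10/7, sqrt(11))))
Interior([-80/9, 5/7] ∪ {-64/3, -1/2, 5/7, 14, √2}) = (-80/9, 5/7)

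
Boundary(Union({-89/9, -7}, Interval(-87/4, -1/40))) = {-87/4, -1/40}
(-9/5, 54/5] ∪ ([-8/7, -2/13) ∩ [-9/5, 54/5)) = (-9/5, 54/5]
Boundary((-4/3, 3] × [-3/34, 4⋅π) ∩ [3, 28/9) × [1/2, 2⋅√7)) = {3} × [1/2, 2⋅√7]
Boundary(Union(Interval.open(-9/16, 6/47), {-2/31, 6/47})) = {-9/16, 6/47}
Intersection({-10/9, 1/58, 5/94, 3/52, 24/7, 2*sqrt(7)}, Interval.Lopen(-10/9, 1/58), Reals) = {1/58}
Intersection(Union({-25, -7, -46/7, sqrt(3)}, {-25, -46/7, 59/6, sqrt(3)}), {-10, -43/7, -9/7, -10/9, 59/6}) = {59/6}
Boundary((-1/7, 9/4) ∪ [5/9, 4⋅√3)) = {-1/7, 4⋅√3}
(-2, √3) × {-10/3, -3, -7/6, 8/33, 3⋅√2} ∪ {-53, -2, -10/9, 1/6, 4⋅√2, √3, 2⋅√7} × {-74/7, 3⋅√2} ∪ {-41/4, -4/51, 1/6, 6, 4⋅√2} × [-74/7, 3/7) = ({-41/4, -4/51, 1/6, 6, 4⋅√2} × [-74/7, 3/7)) ∪ ((-2, √3) × {-10/3, -3, -7/6, 8/33, 3⋅√2}) ∪ ({-53, -2, -10/9, 1/6, 4⋅√2, √3, 2⋅√7} × {-74/7, 3⋅√2})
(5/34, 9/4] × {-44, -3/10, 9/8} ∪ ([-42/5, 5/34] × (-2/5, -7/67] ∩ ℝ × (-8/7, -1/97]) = ((5/34, 9/4] × {-44, -3/10, 9/8}) ∪ ([-42/5, 5/34] × (-2/5, -7/67])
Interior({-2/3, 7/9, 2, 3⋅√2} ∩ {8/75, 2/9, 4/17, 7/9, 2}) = ∅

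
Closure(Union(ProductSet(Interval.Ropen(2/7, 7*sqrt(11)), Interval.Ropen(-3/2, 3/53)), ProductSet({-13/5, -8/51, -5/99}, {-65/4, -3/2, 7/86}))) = Union(ProductSet({2/7, 7*sqrt(11)}, Interval(-3/2, 3/53)), ProductSet({-13/5, -8/51, -5/99}, {-65/4, -3/2, 7/86}), ProductSet(Interval(2/7, 7*sqrt(11)), {-3/2, 3/53}), ProductSet(Interval.Ropen(2/7, 7*sqrt(11)), Interval.Ropen(-3/2, 3/53)))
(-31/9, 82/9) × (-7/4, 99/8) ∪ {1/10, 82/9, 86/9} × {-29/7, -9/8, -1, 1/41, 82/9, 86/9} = ((-31/9, 82/9) × (-7/4, 99/8)) ∪ ({1/10, 82/9, 86/9} × {-29/7, -9/8, -1, 1/41, 82/9, 86/9})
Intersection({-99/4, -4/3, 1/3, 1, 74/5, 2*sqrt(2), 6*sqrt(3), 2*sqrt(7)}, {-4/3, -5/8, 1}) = {-4/3, 1}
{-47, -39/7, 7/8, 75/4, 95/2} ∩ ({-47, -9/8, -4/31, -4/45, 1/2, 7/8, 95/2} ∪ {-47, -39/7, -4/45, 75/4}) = {-47, -39/7, 7/8, 75/4, 95/2}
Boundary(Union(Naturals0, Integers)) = Integers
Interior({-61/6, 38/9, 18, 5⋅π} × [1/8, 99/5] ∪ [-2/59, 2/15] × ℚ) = ∅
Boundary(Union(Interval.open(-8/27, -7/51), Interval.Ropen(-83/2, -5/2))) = {-83/2, -5/2, -8/27, -7/51}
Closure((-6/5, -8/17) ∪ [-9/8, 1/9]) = [-6/5, 1/9]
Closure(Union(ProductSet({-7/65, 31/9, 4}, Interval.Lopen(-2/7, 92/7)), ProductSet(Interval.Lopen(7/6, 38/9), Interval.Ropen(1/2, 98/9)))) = Union(ProductSet({7/6, 38/9}, Interval(1/2, 98/9)), ProductSet({-7/65, 31/9, 4}, Interval(-2/7, 92/7)), ProductSet(Interval(7/6, 38/9), {1/2, 98/9}), ProductSet(Interval.Lopen(7/6, 38/9), Interval.Ropen(1/2, 98/9)))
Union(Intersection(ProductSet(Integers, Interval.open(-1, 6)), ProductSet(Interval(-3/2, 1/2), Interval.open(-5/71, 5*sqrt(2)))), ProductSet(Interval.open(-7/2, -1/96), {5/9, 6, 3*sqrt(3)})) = Union(ProductSet(Interval.open(-7/2, -1/96), {5/9, 6, 3*sqrt(3)}), ProductSet(Range(-1, 1, 1), Interval.open(-5/71, 6)))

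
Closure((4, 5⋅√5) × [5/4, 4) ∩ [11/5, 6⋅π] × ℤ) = [4, 5⋅√5] × {2, 3}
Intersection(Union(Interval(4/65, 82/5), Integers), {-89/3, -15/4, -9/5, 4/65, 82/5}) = {4/65, 82/5}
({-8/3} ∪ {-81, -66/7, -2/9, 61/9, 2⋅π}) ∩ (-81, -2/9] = {-66/7, -8/3, -2/9}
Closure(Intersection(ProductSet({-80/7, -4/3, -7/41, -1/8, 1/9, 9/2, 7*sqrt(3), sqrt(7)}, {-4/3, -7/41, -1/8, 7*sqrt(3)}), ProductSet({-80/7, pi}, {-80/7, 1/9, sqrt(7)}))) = EmptySet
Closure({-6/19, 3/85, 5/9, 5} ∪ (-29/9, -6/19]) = [-29/9, -6/19] ∪ {3/85, 5/9, 5}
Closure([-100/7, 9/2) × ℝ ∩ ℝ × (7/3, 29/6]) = ({-100/7, 9/2} × [7/3, 29/6]) ∪ ([-100/7, 9/2] × {7/3, 29/6}) ∪ ([-100/7, 9/2) × (7/3, 29/6])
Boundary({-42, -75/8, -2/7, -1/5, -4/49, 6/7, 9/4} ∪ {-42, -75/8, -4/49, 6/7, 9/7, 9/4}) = {-42, -75/8, -2/7, -1/5, -4/49, 6/7, 9/7, 9/4}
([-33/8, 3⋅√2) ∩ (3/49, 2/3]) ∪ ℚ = ℚ ∪ [3/49, 2/3]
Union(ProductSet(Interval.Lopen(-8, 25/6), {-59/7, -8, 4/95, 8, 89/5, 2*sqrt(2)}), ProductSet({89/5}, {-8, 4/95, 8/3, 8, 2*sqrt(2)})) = Union(ProductSet({89/5}, {-8, 4/95, 8/3, 8, 2*sqrt(2)}), ProductSet(Interval.Lopen(-8, 25/6), {-59/7, -8, 4/95, 8, 89/5, 2*sqrt(2)}))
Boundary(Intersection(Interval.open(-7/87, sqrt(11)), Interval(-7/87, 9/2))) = {-7/87, sqrt(11)}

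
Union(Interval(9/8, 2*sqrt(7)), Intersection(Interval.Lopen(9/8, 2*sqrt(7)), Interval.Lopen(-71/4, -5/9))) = Interval(9/8, 2*sqrt(7))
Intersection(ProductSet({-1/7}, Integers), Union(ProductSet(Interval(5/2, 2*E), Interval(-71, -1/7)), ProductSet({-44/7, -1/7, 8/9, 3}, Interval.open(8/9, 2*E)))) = ProductSet({-1/7}, Range(1, 6, 1))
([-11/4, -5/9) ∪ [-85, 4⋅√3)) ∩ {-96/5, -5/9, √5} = {-96/5, -5/9, √5}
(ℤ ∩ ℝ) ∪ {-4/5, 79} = ℤ ∪ {-4/5}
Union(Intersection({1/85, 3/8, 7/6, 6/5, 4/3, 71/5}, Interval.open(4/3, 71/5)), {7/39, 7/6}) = {7/39, 7/6}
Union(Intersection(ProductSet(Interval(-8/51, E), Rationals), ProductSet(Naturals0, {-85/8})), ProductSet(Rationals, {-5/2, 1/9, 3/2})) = Union(ProductSet(Range(0, 3, 1), {-85/8}), ProductSet(Rationals, {-5/2, 1/9, 3/2}))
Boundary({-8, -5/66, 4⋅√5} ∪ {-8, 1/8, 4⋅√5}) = {-8, -5/66, 1/8, 4⋅√5}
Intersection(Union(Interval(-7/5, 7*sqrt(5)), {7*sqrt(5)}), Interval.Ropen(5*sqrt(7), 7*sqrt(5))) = Interval.Ropen(5*sqrt(7), 7*sqrt(5))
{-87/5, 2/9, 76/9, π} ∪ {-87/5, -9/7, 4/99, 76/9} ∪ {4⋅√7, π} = {-87/5, -9/7, 4/99, 2/9, 76/9, 4⋅√7, π}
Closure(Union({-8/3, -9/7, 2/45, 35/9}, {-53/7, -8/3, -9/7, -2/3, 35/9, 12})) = {-53/7, -8/3, -9/7, -2/3, 2/45, 35/9, 12}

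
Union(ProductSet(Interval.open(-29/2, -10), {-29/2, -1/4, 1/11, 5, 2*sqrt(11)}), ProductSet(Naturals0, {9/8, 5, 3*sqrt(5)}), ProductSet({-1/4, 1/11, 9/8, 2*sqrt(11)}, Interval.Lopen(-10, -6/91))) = Union(ProductSet({-1/4, 1/11, 9/8, 2*sqrt(11)}, Interval.Lopen(-10, -6/91)), ProductSet(Interval.open(-29/2, -10), {-29/2, -1/4, 1/11, 5, 2*sqrt(11)}), ProductSet(Naturals0, {9/8, 5, 3*sqrt(5)}))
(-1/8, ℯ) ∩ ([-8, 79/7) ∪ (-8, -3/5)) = (-1/8, ℯ)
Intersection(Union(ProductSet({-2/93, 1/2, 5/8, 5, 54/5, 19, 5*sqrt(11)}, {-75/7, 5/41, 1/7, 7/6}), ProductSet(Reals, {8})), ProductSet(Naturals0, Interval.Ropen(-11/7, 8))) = ProductSet({5, 19}, {5/41, 1/7, 7/6})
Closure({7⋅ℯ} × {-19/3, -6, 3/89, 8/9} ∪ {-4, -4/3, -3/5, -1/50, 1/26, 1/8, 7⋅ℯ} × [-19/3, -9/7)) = ({7⋅ℯ} × {-19/3, -6, 3/89, 8/9}) ∪ ({-4, -4/3, -3/5, -1/50, 1/26, 1/8, 7⋅ℯ} × [-19/3, -9/7])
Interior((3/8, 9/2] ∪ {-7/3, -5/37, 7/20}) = (3/8, 9/2)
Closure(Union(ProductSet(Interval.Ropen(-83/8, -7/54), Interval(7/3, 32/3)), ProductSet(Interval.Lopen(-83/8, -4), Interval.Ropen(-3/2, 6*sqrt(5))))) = Union(ProductSet({-83/8}, Interval(-3/2, 6*sqrt(5))), ProductSet({-83/8, -4}, Union(Interval(-3/2, 7/3), Interval(32/3, 6*sqrt(5)))), ProductSet(Interval(-83/8, -4), {-3/2, 6*sqrt(5)}), ProductSet(Interval.Lopen(-83/8, -4), Interval.Ropen(-3/2, 6*sqrt(5))), ProductSet(Interval(-83/8, -7/54), Interval(7/3, 32/3)))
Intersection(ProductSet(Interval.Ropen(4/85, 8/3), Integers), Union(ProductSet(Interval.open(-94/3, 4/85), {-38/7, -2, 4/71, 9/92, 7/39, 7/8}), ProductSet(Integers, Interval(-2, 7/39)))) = ProductSet(Range(1, 3, 1), Range(-2, 1, 1))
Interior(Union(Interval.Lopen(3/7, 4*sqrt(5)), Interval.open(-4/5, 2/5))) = Union(Interval.open(-4/5, 2/5), Interval.open(3/7, 4*sqrt(5)))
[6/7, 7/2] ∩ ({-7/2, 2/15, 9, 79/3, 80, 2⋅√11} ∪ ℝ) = [6/7, 7/2]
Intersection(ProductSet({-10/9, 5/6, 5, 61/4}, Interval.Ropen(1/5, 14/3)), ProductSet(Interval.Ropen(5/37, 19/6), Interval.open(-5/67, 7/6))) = ProductSet({5/6}, Interval.Ropen(1/5, 7/6))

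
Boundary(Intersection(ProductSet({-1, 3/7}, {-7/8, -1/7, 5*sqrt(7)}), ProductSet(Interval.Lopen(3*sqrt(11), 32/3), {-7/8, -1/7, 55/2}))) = EmptySet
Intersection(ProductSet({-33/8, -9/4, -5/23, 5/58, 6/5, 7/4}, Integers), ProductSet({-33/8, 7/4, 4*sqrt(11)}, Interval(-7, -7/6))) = ProductSet({-33/8, 7/4}, Range(-7, -1, 1))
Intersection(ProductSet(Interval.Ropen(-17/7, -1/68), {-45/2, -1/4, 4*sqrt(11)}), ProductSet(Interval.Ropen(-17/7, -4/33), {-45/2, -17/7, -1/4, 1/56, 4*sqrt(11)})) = ProductSet(Interval.Ropen(-17/7, -4/33), {-45/2, -1/4, 4*sqrt(11)})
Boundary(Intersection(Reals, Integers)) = Integers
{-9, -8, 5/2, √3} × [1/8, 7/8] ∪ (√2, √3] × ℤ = ((√2, √3] × ℤ) ∪ ({-9, -8, 5/2, √3} × [1/8, 7/8])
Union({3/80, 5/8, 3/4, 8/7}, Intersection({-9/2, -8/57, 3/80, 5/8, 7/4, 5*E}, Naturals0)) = {3/80, 5/8, 3/4, 8/7}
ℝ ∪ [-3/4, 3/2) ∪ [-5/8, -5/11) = (-∞, ∞)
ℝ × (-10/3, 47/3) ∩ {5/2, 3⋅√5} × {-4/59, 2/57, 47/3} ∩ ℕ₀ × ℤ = ∅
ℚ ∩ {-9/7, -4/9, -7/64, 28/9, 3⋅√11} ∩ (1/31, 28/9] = {28/9}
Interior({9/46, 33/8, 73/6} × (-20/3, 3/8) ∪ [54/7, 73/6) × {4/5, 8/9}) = ∅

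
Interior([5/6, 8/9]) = (5/6, 8/9)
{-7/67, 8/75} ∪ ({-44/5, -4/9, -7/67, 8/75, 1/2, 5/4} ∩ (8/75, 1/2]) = {-7/67, 8/75, 1/2}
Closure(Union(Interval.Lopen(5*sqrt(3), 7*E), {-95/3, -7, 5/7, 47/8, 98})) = Union({-95/3, -7, 5/7, 47/8, 98}, Interval(5*sqrt(3), 7*E))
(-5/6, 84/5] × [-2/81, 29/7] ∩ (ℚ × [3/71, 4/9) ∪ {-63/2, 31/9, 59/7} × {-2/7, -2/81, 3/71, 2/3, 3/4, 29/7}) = ({31/9, 59/7} × {-2/81, 3/71, 2/3, 3/4, 29/7}) ∪ ((ℚ ∩ (-5/6, 84/5]) × [3/71, 4/9))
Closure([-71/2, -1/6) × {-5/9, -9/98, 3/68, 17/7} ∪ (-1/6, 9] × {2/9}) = ([-1/6, 9] × {2/9}) ∪ ([-71/2, -1/6] × {-5/9, -9/98, 3/68, 17/7})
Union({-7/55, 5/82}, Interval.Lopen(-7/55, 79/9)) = Interval(-7/55, 79/9)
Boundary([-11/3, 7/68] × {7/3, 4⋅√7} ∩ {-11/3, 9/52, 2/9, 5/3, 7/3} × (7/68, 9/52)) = ∅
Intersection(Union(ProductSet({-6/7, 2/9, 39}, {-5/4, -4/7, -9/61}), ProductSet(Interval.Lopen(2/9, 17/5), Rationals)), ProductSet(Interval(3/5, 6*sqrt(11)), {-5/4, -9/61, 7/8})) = ProductSet(Interval(3/5, 17/5), {-5/4, -9/61, 7/8})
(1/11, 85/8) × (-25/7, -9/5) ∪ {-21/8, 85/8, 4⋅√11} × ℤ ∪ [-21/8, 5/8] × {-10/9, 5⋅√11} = ({-21/8, 85/8, 4⋅√11} × ℤ) ∪ ((1/11, 85/8) × (-25/7, -9/5)) ∪ ([-21/8, 5/8] × {-10/9, 5⋅√11})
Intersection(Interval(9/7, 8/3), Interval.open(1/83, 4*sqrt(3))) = Interval(9/7, 8/3)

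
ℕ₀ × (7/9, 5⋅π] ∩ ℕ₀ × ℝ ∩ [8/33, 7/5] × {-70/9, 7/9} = ∅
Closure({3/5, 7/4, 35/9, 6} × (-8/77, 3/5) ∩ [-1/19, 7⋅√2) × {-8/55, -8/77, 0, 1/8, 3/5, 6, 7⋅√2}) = {3/5, 7/4, 35/9, 6} × {0, 1/8}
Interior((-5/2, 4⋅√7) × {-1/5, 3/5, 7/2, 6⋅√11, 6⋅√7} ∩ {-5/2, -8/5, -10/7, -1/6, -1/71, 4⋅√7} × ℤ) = ∅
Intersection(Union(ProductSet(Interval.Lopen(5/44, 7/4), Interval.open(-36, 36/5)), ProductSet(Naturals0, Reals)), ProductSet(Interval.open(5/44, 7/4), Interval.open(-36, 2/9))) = ProductSet(Interval.open(5/44, 7/4), Interval.open(-36, 2/9))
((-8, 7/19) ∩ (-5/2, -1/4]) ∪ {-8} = {-8} ∪ (-5/2, -1/4]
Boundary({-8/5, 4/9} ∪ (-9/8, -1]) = {-8/5, -9/8, -1, 4/9}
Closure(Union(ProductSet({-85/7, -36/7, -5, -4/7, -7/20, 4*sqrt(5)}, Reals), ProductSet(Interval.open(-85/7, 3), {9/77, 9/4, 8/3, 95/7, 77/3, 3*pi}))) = Union(ProductSet({-85/7, -36/7, -5, -4/7, -7/20, 4*sqrt(5)}, Reals), ProductSet(Interval(-85/7, 3), {9/77, 9/4, 8/3, 95/7, 77/3, 3*pi}))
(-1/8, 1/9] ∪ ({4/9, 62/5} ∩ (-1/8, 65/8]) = (-1/8, 1/9] ∪ {4/9}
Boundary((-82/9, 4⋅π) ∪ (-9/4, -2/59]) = {-82/9, 4⋅π}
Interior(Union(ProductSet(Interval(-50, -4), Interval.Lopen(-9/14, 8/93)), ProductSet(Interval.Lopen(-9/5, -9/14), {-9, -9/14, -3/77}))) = ProductSet(Interval.open(-50, -4), Interval.open(-9/14, 8/93))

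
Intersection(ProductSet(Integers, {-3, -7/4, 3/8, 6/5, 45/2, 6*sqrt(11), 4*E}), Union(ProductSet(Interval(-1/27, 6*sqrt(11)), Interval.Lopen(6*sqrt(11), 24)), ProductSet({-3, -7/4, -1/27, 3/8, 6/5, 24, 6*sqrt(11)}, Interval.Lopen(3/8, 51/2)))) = Union(ProductSet({-3, 24}, {6/5, 45/2, 6*sqrt(11), 4*E}), ProductSet(Range(0, 20, 1), {45/2}))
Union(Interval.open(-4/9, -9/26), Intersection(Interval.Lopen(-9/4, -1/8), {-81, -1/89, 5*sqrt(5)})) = Interval.open(-4/9, -9/26)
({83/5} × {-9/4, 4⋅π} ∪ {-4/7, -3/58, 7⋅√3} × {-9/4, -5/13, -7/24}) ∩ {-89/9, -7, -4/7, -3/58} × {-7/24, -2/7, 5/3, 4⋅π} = {-4/7, -3/58} × {-7/24}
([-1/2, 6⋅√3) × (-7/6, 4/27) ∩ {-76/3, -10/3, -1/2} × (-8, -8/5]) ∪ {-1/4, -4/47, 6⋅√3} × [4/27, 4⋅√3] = {-1/4, -4/47, 6⋅√3} × [4/27, 4⋅√3]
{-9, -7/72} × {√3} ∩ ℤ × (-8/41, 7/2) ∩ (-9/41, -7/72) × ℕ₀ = ∅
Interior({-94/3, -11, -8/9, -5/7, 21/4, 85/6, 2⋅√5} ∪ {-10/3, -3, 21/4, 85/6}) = ∅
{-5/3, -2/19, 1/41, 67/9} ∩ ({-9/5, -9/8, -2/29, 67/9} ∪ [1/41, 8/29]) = {1/41, 67/9}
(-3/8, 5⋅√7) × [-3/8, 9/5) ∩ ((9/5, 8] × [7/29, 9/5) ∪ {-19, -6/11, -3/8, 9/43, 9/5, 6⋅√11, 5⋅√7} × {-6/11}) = (9/5, 8] × [7/29, 9/5)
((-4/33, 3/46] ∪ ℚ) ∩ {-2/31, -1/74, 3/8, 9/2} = {-2/31, -1/74, 3/8, 9/2}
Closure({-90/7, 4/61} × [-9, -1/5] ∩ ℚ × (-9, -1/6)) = {-90/7, 4/61} × [-9, -1/5]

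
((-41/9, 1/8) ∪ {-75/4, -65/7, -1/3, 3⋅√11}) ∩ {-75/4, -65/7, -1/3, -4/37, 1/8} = {-75/4, -65/7, -1/3, -4/37}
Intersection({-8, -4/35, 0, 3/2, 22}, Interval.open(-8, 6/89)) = {-4/35, 0}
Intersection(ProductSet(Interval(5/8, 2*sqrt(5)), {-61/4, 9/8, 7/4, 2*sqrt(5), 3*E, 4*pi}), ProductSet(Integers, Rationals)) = ProductSet(Range(1, 5, 1), {-61/4, 9/8, 7/4})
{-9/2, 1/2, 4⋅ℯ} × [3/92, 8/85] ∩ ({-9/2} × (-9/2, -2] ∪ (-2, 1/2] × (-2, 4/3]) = {1/2} × [3/92, 8/85]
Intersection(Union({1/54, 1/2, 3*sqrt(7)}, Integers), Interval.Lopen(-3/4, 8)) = Union({1/54, 1/2, 3*sqrt(7)}, Range(0, 9, 1))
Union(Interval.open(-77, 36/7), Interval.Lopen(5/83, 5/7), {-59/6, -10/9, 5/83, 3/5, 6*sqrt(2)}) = Union({6*sqrt(2)}, Interval.open(-77, 36/7))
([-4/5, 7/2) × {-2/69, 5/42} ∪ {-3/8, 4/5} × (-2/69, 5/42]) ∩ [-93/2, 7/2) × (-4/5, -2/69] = [-4/5, 7/2) × {-2/69}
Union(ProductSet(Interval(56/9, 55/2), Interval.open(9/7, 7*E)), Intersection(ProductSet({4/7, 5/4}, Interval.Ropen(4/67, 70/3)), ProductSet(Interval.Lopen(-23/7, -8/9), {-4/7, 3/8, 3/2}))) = ProductSet(Interval(56/9, 55/2), Interval.open(9/7, 7*E))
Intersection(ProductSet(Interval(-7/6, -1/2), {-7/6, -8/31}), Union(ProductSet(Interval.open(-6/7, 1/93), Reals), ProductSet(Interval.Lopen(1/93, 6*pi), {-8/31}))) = ProductSet(Interval.Lopen(-6/7, -1/2), {-7/6, -8/31})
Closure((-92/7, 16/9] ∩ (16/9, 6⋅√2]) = ∅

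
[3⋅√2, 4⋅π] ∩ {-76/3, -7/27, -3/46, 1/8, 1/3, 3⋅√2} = {3⋅√2}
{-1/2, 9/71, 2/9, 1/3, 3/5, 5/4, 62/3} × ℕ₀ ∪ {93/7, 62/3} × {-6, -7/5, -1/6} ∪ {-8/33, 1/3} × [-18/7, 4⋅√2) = ({93/7, 62/3} × {-6, -7/5, -1/6}) ∪ ({-1/2, 9/71, 2/9, 1/3, 3/5, 5/4, 62/3} × ℕ₀) ∪ ({-8/33, 1/3} × [-18/7, 4⋅√2))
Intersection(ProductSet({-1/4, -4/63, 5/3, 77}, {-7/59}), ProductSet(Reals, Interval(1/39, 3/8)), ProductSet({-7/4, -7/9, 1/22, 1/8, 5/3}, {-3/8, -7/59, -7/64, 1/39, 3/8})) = EmptySet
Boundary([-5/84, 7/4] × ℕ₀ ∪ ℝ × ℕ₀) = (-∞, ∞) × ℕ₀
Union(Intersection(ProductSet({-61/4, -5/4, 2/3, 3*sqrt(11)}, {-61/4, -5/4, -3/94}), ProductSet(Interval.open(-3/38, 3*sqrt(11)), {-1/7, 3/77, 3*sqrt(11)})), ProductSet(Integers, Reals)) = ProductSet(Integers, Reals)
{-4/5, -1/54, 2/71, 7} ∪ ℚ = ℚ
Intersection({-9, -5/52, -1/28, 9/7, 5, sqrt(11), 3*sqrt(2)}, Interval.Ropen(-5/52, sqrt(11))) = {-5/52, -1/28, 9/7}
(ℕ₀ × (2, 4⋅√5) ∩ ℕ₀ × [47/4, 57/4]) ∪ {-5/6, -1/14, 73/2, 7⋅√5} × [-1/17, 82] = {-5/6, -1/14, 73/2, 7⋅√5} × [-1/17, 82]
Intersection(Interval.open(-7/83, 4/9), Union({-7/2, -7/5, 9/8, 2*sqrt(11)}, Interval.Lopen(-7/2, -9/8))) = EmptySet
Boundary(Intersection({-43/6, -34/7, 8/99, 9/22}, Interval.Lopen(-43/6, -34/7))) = {-34/7}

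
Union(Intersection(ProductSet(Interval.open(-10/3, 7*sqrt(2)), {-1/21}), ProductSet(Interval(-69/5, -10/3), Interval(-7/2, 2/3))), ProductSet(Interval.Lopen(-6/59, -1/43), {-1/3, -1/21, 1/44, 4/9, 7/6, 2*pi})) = ProductSet(Interval.Lopen(-6/59, -1/43), {-1/3, -1/21, 1/44, 4/9, 7/6, 2*pi})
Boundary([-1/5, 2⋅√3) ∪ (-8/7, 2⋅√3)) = {-8/7, 2⋅√3}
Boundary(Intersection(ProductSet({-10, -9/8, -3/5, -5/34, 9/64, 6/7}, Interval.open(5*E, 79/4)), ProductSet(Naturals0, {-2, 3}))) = EmptySet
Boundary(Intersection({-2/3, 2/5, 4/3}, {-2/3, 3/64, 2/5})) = {-2/3, 2/5}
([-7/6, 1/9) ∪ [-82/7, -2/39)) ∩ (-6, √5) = (-6, 1/9)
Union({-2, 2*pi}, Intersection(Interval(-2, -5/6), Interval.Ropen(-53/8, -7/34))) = Union({2*pi}, Interval(-2, -5/6))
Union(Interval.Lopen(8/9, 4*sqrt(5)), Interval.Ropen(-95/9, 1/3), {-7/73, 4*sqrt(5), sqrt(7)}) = Union(Interval.Ropen(-95/9, 1/3), Interval.Lopen(8/9, 4*sqrt(5)))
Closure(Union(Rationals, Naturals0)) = Reals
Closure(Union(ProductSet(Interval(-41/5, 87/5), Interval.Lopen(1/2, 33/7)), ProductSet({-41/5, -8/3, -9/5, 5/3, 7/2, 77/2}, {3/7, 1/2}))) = Union(ProductSet({-41/5, -8/3, -9/5, 5/3, 7/2, 77/2}, {3/7, 1/2}), ProductSet(Interval(-41/5, 87/5), Interval(1/2, 33/7)))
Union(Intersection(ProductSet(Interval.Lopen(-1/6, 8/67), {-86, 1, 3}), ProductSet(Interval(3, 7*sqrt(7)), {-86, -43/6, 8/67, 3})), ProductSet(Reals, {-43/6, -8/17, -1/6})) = ProductSet(Reals, {-43/6, -8/17, -1/6})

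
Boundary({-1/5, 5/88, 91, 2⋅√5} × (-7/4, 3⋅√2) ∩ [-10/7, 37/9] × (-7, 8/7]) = {-1/5, 5/88} × [-7/4, 8/7]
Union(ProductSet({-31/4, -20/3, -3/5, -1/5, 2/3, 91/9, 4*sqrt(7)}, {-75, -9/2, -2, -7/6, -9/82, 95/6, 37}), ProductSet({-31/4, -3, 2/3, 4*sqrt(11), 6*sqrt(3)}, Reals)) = Union(ProductSet({-31/4, -3, 2/3, 4*sqrt(11), 6*sqrt(3)}, Reals), ProductSet({-31/4, -20/3, -3/5, -1/5, 2/3, 91/9, 4*sqrt(7)}, {-75, -9/2, -2, -7/6, -9/82, 95/6, 37}))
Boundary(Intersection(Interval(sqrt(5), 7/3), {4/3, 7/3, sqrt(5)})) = {7/3, sqrt(5)}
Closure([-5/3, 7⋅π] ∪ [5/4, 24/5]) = [-5/3, 7⋅π]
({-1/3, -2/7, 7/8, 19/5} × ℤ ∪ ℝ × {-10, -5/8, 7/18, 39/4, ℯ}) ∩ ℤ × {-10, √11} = ℤ × {-10}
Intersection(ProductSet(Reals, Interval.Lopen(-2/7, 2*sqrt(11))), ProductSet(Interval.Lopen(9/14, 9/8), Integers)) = ProductSet(Interval.Lopen(9/14, 9/8), Range(0, 7, 1))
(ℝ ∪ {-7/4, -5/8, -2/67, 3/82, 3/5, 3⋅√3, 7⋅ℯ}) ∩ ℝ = ℝ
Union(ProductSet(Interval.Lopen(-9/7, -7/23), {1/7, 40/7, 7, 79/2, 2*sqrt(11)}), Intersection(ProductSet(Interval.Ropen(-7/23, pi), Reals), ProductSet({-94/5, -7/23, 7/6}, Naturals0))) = Union(ProductSet({-7/23, 7/6}, Naturals0), ProductSet(Interval.Lopen(-9/7, -7/23), {1/7, 40/7, 7, 79/2, 2*sqrt(11)}))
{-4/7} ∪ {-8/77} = {-4/7, -8/77}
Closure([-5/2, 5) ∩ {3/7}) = {3/7}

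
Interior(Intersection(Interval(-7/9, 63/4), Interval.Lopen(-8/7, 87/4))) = Interval.open(-7/9, 63/4)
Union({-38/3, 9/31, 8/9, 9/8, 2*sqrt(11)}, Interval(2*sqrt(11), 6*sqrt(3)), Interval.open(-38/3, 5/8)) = Union({8/9, 9/8}, Interval.Ropen(-38/3, 5/8), Interval(2*sqrt(11), 6*sqrt(3)))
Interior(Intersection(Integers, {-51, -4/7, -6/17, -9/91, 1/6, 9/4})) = EmptySet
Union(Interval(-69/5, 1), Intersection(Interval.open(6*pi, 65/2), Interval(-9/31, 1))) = Interval(-69/5, 1)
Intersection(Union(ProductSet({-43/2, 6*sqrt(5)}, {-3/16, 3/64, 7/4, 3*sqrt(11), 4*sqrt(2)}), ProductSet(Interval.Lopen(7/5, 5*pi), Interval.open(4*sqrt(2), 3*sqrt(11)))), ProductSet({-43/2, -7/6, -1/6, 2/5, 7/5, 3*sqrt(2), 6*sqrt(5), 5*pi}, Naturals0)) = ProductSet({3*sqrt(2), 6*sqrt(5), 5*pi}, Range(6, 10, 1))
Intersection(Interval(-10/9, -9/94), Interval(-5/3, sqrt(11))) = Interval(-10/9, -9/94)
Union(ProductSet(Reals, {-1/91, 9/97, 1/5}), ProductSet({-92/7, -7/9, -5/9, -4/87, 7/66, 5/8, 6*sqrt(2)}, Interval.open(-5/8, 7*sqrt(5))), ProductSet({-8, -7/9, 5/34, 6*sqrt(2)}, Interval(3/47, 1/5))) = Union(ProductSet({-8, -7/9, 5/34, 6*sqrt(2)}, Interval(3/47, 1/5)), ProductSet({-92/7, -7/9, -5/9, -4/87, 7/66, 5/8, 6*sqrt(2)}, Interval.open(-5/8, 7*sqrt(5))), ProductSet(Reals, {-1/91, 9/97, 1/5}))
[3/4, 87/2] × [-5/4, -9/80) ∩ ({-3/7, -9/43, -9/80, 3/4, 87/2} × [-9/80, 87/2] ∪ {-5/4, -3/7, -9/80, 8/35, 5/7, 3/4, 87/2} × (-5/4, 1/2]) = {3/4, 87/2} × (-5/4, -9/80)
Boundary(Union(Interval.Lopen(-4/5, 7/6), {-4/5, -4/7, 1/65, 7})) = {-4/5, 7/6, 7}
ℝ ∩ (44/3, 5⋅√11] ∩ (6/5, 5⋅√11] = (44/3, 5⋅√11]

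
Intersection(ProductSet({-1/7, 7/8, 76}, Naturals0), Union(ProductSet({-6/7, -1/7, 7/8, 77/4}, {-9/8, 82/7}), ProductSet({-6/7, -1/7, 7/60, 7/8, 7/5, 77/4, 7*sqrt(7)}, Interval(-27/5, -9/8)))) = EmptySet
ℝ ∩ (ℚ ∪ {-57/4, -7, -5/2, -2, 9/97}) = ℚ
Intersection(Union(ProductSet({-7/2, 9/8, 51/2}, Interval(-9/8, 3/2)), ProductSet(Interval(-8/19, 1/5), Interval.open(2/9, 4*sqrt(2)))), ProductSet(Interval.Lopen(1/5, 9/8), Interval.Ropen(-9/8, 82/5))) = ProductSet({9/8}, Interval(-9/8, 3/2))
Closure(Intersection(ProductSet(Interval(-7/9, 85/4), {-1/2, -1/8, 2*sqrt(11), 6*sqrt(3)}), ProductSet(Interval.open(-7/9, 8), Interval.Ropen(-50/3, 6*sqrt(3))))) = ProductSet(Interval(-7/9, 8), {-1/2, -1/8, 2*sqrt(11)})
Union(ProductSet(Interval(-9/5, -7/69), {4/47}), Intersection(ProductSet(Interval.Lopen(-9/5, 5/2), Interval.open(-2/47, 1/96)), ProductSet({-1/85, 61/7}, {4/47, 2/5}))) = ProductSet(Interval(-9/5, -7/69), {4/47})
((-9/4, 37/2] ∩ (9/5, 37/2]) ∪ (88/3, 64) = (9/5, 37/2] ∪ (88/3, 64)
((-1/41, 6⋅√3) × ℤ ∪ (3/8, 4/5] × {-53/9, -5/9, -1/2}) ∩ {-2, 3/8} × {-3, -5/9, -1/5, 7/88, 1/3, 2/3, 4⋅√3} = {3/8} × {-3}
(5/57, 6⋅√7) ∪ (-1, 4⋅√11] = (-1, 6⋅√7)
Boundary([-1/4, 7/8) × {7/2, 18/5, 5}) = [-1/4, 7/8] × {7/2, 18/5, 5}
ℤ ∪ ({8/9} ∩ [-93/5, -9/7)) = ℤ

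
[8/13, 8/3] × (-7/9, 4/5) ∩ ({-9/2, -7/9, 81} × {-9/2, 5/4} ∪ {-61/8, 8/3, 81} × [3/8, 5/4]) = {8/3} × [3/8, 4/5)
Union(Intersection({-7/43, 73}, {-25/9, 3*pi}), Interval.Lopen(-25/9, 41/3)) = Interval.Lopen(-25/9, 41/3)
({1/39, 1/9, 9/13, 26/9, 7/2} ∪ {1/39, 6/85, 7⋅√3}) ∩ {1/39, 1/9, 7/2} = {1/39, 1/9, 7/2}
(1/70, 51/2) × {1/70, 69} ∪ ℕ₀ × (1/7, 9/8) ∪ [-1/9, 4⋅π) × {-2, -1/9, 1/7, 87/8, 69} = (ℕ₀ × (1/7, 9/8)) ∪ ((1/70, 51/2) × {1/70, 69}) ∪ ([-1/9, 4⋅π) × {-2, -1/9, 1/7, 87/8, 69})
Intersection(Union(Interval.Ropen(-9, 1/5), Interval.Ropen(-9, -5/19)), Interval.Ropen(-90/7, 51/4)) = Interval.Ropen(-9, 1/5)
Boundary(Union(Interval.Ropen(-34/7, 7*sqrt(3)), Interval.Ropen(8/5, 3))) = {-34/7, 7*sqrt(3)}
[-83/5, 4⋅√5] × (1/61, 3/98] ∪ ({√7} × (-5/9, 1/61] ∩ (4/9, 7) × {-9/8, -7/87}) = ({√7} × {-7/87}) ∪ ([-83/5, 4⋅√5] × (1/61, 3/98])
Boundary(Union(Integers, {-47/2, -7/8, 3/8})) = Union({-47/2, -7/8, 3/8}, Integers)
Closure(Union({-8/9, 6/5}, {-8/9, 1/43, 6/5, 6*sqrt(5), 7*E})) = {-8/9, 1/43, 6/5, 6*sqrt(5), 7*E}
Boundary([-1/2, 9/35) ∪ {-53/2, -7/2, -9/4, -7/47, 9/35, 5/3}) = {-53/2, -7/2, -9/4, -1/2, 9/35, 5/3}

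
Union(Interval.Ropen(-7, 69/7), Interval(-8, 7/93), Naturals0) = Union(Interval.Ropen(-8, 69/7), Naturals0)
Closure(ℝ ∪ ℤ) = ℝ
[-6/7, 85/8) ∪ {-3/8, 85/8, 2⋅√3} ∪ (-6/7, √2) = [-6/7, 85/8]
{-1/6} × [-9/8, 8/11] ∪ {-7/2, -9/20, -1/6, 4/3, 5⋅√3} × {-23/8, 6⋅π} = ({-1/6} × [-9/8, 8/11]) ∪ ({-7/2, -9/20, -1/6, 4/3, 5⋅√3} × {-23/8, 6⋅π})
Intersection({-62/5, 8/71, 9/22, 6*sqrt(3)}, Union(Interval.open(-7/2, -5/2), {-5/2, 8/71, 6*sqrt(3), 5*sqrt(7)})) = {8/71, 6*sqrt(3)}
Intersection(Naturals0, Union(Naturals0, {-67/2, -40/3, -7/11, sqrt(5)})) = Naturals0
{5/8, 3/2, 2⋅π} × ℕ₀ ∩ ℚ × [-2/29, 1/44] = {5/8, 3/2} × {0}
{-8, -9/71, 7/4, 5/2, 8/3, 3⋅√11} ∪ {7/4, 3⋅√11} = {-8, -9/71, 7/4, 5/2, 8/3, 3⋅√11}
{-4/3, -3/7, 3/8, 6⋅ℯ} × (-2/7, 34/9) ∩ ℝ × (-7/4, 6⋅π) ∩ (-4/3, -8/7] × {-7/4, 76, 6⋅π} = ∅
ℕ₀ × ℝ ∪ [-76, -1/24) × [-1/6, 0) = (ℕ₀ × ℝ) ∪ ([-76, -1/24) × [-1/6, 0))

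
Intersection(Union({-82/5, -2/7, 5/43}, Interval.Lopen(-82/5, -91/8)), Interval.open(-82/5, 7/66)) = Union({-2/7}, Interval.Lopen(-82/5, -91/8))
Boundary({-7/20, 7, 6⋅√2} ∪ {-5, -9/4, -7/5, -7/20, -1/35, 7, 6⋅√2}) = {-5, -9/4, -7/5, -7/20, -1/35, 7, 6⋅√2}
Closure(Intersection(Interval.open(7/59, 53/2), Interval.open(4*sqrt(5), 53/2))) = Interval(4*sqrt(5), 53/2)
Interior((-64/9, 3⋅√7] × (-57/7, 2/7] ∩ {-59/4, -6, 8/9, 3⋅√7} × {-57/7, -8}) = ∅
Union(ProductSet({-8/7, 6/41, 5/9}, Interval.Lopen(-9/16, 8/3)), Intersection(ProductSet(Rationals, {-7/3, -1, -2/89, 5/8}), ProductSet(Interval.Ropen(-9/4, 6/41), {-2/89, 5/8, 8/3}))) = Union(ProductSet({-8/7, 6/41, 5/9}, Interval.Lopen(-9/16, 8/3)), ProductSet(Intersection(Interval.Ropen(-9/4, 6/41), Rationals), {-2/89, 5/8}))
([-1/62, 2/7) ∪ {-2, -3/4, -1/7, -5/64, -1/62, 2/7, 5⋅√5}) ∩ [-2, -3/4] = {-2, -3/4}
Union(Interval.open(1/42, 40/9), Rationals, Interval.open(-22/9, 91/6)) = Union(Interval(-22/9, 91/6), Rationals)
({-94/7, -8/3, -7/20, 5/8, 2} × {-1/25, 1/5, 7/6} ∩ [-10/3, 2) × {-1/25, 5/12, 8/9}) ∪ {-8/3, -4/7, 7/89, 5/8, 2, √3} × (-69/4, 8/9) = ({-8/3, -7/20, 5/8} × {-1/25}) ∪ ({-8/3, -4/7, 7/89, 5/8, 2, √3} × (-69/4, 8/9))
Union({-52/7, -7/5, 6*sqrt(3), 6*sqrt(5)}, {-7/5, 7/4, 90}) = {-52/7, -7/5, 7/4, 90, 6*sqrt(3), 6*sqrt(5)}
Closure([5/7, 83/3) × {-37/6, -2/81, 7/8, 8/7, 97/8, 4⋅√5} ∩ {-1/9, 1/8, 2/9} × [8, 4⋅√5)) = ∅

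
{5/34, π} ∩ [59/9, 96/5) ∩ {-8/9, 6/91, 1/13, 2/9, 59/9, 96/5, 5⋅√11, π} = ∅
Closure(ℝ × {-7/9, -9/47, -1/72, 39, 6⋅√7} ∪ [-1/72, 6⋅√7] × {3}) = ([-1/72, 6⋅√7] × {3}) ∪ (ℝ × {-7/9, -9/47, -1/72, 39, 6⋅√7})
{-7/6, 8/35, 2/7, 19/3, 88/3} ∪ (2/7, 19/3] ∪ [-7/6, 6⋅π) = [-7/6, 6⋅π) ∪ {88/3}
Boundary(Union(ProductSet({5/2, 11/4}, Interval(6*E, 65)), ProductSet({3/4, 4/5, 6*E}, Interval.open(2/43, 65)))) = Union(ProductSet({5/2, 11/4}, Interval(6*E, 65)), ProductSet({3/4, 4/5, 6*E}, Interval(2/43, 65)))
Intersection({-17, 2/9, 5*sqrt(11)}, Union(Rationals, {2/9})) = {-17, 2/9}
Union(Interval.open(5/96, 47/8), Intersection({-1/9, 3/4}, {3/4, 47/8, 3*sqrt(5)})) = Interval.open(5/96, 47/8)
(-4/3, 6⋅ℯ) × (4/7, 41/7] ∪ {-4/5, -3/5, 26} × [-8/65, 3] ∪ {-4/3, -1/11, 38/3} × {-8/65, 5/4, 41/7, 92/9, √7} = ({-4/5, -3/5, 26} × [-8/65, 3]) ∪ ({-4/3, -1/11, 38/3} × {-8/65, 5/4, 41/7, 92/9, √7}) ∪ ((-4/3, 6⋅ℯ) × (4/7, 41/7])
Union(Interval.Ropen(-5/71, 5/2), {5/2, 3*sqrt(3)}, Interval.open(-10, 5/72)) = Union({3*sqrt(3)}, Interval.Lopen(-10, 5/2))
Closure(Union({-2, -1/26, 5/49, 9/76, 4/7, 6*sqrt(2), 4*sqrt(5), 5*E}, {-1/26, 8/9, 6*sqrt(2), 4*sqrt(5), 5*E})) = {-2, -1/26, 5/49, 9/76, 4/7, 8/9, 6*sqrt(2), 4*sqrt(5), 5*E}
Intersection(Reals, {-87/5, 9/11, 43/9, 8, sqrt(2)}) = {-87/5, 9/11, 43/9, 8, sqrt(2)}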